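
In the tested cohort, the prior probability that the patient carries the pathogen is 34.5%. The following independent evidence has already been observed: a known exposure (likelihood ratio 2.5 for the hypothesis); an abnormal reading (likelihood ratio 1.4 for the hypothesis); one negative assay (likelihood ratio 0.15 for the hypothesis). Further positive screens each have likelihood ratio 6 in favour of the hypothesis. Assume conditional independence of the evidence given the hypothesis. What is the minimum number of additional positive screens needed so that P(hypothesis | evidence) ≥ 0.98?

Prior odds = 0.345/0.655 = 69/131.
Combined Bayes factor of the evidence already in hand = 2.5 × 1.4 × 0.15 = 0.525.
Odds after that evidence = (69/131) × 0.525 = 1449/5240.
Target odds = 0.98/0.02 = 49.
Need 6ⁿ ≥ 49 ÷ (1449/5240) = 36680/207.
6² = 36 falls short of 36680/207 but 6³ = 216 reaches it, so n = 3.

3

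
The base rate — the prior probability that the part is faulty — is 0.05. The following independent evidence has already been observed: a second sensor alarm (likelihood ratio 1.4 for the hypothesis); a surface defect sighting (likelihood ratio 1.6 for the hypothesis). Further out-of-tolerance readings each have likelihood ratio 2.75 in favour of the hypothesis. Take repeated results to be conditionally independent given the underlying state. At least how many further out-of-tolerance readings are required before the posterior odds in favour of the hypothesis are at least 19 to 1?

6

Prior odds = 0.05/0.95 = 1/19.
Combined Bayes factor of the evidence already in hand = 1.4 × 1.6 = 2.24.
Odds after that evidence = (1/19) × 2.24 = 56/475.
Target odds = 19.
Need 2.75ⁿ ≥ 19 ÷ (56/475) = 9025/56.
2.75⁵ = 161051/1024 falls short of 9025/56 but 2.75⁶ = 1771561/4096 reaches it, so n = 6.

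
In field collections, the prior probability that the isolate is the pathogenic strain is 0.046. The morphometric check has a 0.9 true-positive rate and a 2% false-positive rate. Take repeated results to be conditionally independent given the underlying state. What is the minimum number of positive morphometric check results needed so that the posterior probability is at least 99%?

3

Prior odds: 0.046 ÷ 0.954 = 23/477.
Likelihood ratio of a positive result = 0.9/0.02 = 45.
Target posterior odds = 0.99/0.01 = 99.
Need (23/477) × 45ⁿ ≥ 99, i.e. 45ⁿ ≥ 47223/23.
45² = 2025 falls short of 47223/23 but 45³ = 91125 reaches it, so n = 3.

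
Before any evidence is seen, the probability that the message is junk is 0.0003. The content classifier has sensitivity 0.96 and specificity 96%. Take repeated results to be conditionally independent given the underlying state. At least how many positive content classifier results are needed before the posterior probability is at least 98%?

Prior odds = 0.0003/0.9997 = 3/9997.
False-positive rate = 1 − 0.96 = 0.04; likelihood ratio of a positive = 0.96/0.04 = 24.
Target posterior odds = 0.98/0.02 = 49.
Need (3/9997) × 24ⁿ ≥ 49, i.e. 24ⁿ ≥ 489853/3.
24³ = 13824 falls short of 489853/3 but 24⁴ = 331776 reaches it, so n = 4.

4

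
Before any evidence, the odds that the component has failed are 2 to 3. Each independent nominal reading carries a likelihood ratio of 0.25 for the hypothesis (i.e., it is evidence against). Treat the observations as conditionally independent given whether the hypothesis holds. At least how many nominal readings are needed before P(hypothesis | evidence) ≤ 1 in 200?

4

Prior odds = 2/3.
Likelihood ratio per nominal reading = 0.25.
Target odds: 0.005 ÷ 0.995 = 1/199.
Need (2/3) × 0.25ⁿ ≤ 1/199, i.e. 0.25ⁿ ≤ 3/398.
0.25³ = 0.015625 is still above 3/398 but 0.25⁴ = 0.00390625 is at or below it, so n = 4.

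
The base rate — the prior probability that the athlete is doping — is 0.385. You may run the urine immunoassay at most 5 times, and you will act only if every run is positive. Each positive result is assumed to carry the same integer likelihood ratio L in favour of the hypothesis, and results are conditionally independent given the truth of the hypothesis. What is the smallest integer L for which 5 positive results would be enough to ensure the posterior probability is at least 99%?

Prior odds = 0.385/0.615 = 77/123.
Target odds = 0.99/0.01 = 99.
Need L⁵ ≥ 99 ÷ (77/123) = 1107/7.
2⁵ = 32 < 1107/7 ≤ 243 = 3⁵, so L = 3.

3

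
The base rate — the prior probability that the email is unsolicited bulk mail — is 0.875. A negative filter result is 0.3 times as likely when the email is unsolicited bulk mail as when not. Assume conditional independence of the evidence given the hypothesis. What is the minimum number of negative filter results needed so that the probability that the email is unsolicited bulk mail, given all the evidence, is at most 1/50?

5

Prior odds = 0.875/0.125 = 7.
Likelihood ratio per negative filter result = 0.3.
Target odds: 0.02 ÷ 0.98 = 1/49.
Need 7 × 0.3ⁿ ≤ 1/49, i.e. 0.3ⁿ ≤ 1/343.
0.3⁴ = 0.0081 is still above 1/343 but 0.3⁵ = 243/100000 is at or below it, so n = 5.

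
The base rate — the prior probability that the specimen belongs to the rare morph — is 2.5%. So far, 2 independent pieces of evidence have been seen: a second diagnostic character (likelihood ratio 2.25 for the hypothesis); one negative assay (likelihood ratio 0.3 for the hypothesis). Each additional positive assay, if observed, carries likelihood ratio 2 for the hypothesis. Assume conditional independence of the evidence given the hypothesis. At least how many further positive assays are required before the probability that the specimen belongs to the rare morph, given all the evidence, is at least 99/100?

13

Prior odds = 0.025/0.975 = 1/39.
Combined Bayes factor of the evidence already in hand = 2.25 × 0.3 = 0.675.
Odds after that evidence = (1/39) × 0.675 = 9/520.
Target odds = 0.99/0.01 = 99.
Need 2ⁿ ≥ 99 ÷ (9/520) = 5720.
2¹² = 4096 falls short of 5720 but 2¹³ = 8192 reaches it, so n = 13.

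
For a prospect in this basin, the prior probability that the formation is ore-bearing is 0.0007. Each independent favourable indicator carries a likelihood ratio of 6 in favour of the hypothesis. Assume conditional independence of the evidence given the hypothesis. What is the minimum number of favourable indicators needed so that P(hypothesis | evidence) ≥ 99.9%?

Prior odds = 0.0007/0.9993 = 7/9993.
Likelihood ratio per favourable indicator = 6.
Target posterior odds = 0.999/0.001 = 999.
Require 6ⁿ ≥ 999 ÷ (7/9993) = 9983007/7.
6⁷ = 279936 falls short of 9983007/7 but 6⁸ = 1679616 reaches it, so n = 8.

8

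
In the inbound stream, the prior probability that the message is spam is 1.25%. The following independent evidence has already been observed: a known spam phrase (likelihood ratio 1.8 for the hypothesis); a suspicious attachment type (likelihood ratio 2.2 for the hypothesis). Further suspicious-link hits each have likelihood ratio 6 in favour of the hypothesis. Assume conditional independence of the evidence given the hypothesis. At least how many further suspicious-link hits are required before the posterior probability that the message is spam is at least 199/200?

Prior odds = 0.0125/0.9875 = 1/79.
Combined Bayes factor of the evidence already in hand = 1.8 × 2.2 = 3.96.
Odds after that evidence = (1/79) × 3.96 = 99/1975.
Target odds = 0.995/0.005 = 199.
Need 6ⁿ ≥ 199 ÷ (99/1975) = 393025/99.
6⁴ = 1296 falls short of 393025/99 but 6⁵ = 7776 reaches it, so n = 5.

5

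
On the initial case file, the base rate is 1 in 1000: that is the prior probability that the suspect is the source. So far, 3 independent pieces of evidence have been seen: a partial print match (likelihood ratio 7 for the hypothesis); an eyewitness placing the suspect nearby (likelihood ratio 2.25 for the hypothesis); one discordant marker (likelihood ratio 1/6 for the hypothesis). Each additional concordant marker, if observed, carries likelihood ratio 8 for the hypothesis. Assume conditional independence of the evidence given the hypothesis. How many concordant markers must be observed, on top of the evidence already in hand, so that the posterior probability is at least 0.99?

Prior odds = 0.001/0.999 = 1/999.
Combined Bayes factor of the evidence already in hand = 7 × 2.25 × (1/6) = 2.625.
Odds after that evidence = (1/999) × 2.625 = 7/2664.
Target odds = 0.99/0.01 = 99.
Need 8ⁿ ≥ 99 ÷ (7/2664) = 263736/7.
8⁵ = 32768 falls short of 263736/7 but 8⁶ = 262144 reaches it, so n = 6.

6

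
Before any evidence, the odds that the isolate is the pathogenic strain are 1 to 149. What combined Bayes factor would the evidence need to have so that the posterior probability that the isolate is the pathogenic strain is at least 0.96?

Prior odds = 1/149.
Target odds = 0.96/0.04 = 24.
Required Bayes factor = 24 ÷ (1/149) = 3576.

3576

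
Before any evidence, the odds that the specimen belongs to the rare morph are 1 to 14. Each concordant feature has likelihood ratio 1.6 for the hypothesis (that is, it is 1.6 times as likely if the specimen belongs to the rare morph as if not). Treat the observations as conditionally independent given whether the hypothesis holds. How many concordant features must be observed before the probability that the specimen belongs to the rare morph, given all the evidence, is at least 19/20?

12

Prior odds = 1/14.
Likelihood ratio per concordant feature = 1.6.
Target odds: 0.95 ÷ 0.05 = 19.
Need (1/14) × 1.6ⁿ ≥ 19, i.e. 1.6ⁿ ≥ 266.
1.6¹¹ ≈175.922 falls short of 266 but 1.6¹² ≈281.475 reaches it, so n = 12.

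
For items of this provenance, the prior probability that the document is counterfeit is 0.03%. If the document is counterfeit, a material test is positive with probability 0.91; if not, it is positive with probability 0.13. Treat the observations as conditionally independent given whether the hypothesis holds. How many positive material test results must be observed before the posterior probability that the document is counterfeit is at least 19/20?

Prior odds: 0.0003 ÷ 0.9997 = 3/9997.
Likelihood ratio of a positive = 0.91/0.13 = 7.
Target odds: 0.95 ÷ 0.05 = 19.
Need (3/9997) × 7ⁿ ≥ 19, i.e. 7ⁿ ≥ 189943/3.
7⁵ = 16807 falls short of 189943/3 but 7⁶ = 117649 reaches it, so n = 6.

6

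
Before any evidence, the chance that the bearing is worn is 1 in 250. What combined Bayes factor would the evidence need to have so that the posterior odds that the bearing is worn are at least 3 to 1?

Prior odds = 0.004/0.996 = 1/249.
Target odds = 3.
Required Bayes factor = 3 ÷ (1/249) = 747.

747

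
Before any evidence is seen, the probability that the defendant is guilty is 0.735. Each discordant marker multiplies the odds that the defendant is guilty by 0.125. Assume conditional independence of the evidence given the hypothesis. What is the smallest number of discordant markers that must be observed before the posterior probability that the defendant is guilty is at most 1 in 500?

4

Prior odds = 0.735/0.265 = 147/53.
Likelihood ratio per discordant marker = 0.125.
Target posterior odds = 0.002/0.998 = 1/499.
Need (147/53) × 0.125ⁿ ≤ 1/499, i.e. 0.125ⁿ ≤ 53/73353.
0.125³ = 0.001953125 is still above 53/73353 but 0.125⁴ = 1/4096 is at or below it, so n = 4.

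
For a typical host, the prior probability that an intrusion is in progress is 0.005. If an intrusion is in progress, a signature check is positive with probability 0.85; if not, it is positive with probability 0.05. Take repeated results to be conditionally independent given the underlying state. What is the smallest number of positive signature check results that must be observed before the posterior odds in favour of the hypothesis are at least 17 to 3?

3

Prior odds: 0.005 ÷ 0.995 = 1/199.
Likelihood ratio of a positive = 0.85/0.05 = 17.
Target odds = 17/3.
Require 17ⁿ ≥ 17/3 ÷ (1/199) = 3383/3.
17² = 289 falls short of 3383/3 but 17³ = 4913 reaches it, so n = 3.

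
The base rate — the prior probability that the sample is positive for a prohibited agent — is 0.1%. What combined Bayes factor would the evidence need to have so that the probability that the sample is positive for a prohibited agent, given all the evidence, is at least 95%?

18981

Prior odds = 0.001/0.999 = 1/999.
Target odds = 0.95/0.05 = 19.
Required Bayes factor = 19 ÷ (1/999) = 18981.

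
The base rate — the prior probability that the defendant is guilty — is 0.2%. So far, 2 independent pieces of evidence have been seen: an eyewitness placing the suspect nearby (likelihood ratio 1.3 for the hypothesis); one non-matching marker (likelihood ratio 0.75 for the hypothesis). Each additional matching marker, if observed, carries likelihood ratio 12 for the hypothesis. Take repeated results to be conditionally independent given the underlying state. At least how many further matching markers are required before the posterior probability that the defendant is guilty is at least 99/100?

Prior odds = 0.002/0.998 = 1/499.
Combined Bayes factor of the evidence already in hand = 1.3 × 0.75 = 0.975.
Odds after that evidence = (1/499) × 0.975 = 39/19960.
Target odds = 0.99/0.01 = 99.
Need 12ⁿ ≥ 99 ÷ (39/19960) = 658680/13.
12⁴ = 20736 falls short of 658680/13 but 12⁵ = 248832 reaches it, so n = 5.

5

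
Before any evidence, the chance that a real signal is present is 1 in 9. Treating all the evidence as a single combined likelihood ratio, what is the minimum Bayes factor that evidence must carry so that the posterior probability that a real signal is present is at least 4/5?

Prior odds = (1/9)/(8/9) = 0.125.
Target odds = 0.8/0.2 = 4.
Required Bayes factor = 4 ÷ 0.125 = 32.

32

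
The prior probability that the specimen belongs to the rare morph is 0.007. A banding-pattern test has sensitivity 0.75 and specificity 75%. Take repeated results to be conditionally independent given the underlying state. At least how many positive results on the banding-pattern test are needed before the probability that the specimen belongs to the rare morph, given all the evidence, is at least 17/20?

Prior odds: 0.007 ÷ 0.993 = 7/993.
False-positive rate = 1 − 0.75 = 0.25; likelihood ratio of a positive = 0.75/0.25 = 3.
Target odds: 0.85 ÷ 0.15 = 17/3.
Need (7/993) × 3ⁿ ≥ 17/3, i.e. 3ⁿ ≥ 5627/7.
3⁶ = 729 falls short of 5627/7 but 3⁷ = 2187 reaches it, so n = 7.

7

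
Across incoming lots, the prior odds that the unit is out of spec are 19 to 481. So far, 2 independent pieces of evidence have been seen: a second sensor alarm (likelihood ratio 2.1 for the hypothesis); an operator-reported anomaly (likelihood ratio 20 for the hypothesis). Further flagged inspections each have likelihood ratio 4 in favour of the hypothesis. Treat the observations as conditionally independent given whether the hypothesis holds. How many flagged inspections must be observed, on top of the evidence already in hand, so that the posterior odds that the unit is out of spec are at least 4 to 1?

Prior odds = 19/481.
Combined Bayes factor of the evidence already in hand = 2.1 × 20 = 42.
Odds after that evidence = (19/481) × 42 = 798/481.
Target odds = 4.
Need 4ⁿ ≥ 4 ÷ (798/481) = 962/399.
4¹ = 4, which meets the required 962/399; so n = 1.

1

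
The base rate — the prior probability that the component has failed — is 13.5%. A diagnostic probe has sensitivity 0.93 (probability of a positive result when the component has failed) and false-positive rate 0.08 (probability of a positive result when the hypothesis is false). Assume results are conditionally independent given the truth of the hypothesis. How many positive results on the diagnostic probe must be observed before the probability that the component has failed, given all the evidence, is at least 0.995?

3

Prior odds = 0.135/0.865 = 27/173.
Likelihood ratio of a positive result = 0.93/0.08 = 11.625.
Target odds: 0.995 ÷ 0.005 = 199.
Require 11.625ⁿ ≥ 199 ÷ (27/173) = 34427/27.
11.625² = 135.140625 falls short of 34427/27 but 11.625³ = 804357/512 reaches it, so n = 3.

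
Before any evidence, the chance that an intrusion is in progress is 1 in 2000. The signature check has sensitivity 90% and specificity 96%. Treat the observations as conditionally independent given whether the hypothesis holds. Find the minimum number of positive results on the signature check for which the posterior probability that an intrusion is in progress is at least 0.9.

Prior odds: 0.0005 ÷ 0.9995 = 1/1999.
False-positive rate = 1 − 0.96 = 0.04; likelihood ratio of a positive = 0.9/0.04 = 22.5.
Target posterior odds = 0.9/0.1 = 9.
Require 22.5ⁿ ≥ 9 ÷ (1/1999) = 17991.
22.5³ = 11390.625 falls short of 17991 but 22.5⁴ = 256289.0625 reaches it, so n = 4.

4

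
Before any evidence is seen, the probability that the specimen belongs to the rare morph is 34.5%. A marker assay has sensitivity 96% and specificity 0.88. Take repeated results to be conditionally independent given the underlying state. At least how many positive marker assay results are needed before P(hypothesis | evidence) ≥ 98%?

Prior odds: 0.345 ÷ 0.655 = 69/131.
False-positive rate = 1 − 0.88 = 0.12; likelihood ratio of a positive = 0.96/0.12 = 8.
Target odds: 0.98 ÷ 0.02 = 49.
Need (69/131) × 8ⁿ ≥ 49, i.e. 8ⁿ ≥ 6419/69.
8² = 64 falls short of 6419/69 but 8³ = 512 reaches it, so n = 3.

3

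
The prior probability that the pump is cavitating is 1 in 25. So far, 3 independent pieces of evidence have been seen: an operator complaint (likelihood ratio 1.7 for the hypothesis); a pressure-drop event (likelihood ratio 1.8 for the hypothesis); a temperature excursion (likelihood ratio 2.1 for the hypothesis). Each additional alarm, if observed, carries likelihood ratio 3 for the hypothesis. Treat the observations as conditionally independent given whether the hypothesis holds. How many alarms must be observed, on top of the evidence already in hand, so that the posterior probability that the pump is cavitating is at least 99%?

6

Prior odds = 0.04/0.96 = 1/24.
Combined Bayes factor of the evidence already in hand = 1.7 × 1.8 × 2.1 = 6.426.
Odds after that evidence = (1/24) × 6.426 = 0.26775.
Target odds = 0.99/0.01 = 99.
Need 3ⁿ ≥ 99 ÷ 0.26775 = 44000/119.
3⁵ = 243 falls short of 44000/119 but 3⁶ = 729 reaches it, so n = 6.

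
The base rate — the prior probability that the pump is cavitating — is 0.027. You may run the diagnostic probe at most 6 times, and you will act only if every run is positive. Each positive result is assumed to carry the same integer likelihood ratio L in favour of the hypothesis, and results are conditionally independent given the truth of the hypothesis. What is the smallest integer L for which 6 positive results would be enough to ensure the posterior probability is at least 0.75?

3

Prior odds = 0.027/0.973 = 27/973.
Target odds = 0.75/0.25 = 3.
Need L⁶ ≥ 3 ÷ (27/973) = 973/9.
2⁶ = 64 < 973/9 ≤ 729 = 3⁶, so L = 3.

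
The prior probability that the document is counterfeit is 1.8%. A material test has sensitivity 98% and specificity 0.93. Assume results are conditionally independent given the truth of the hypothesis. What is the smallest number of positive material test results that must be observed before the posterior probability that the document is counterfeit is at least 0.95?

Prior odds: 0.018 ÷ 0.982 = 9/491.
False-positive rate = 1 − 0.93 = 0.07; likelihood ratio of a positive = 0.98/0.07 = 14.
Target posterior odds = 0.95/0.05 = 19.
Need (9/491) × 14ⁿ ≥ 19, i.e. 14ⁿ ≥ 9329/9.
14² = 196 falls short of 9329/9 but 14³ = 2744 reaches it, so n = 3.

3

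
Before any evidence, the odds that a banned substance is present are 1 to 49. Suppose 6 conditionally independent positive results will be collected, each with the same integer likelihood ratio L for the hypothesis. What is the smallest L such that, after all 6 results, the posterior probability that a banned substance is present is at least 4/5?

Prior odds = 1/49.
Target odds = 0.8/0.2 = 4.
Need L⁶ ≥ 4 ÷ (1/49) = 196.
2⁶ = 64 < 196 ≤ 729 = 3⁶, so L = 3.

3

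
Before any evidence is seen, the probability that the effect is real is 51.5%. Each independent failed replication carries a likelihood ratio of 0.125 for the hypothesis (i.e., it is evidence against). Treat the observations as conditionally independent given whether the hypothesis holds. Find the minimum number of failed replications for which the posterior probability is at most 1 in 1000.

Prior odds = 0.515/0.485 = 103/97.
Likelihood ratio per failed replication = 0.125.
Target odds: 0.001 ÷ 0.999 = 1/999.
Need (103/97) × 0.125ⁿ ≤ 1/999, i.e. 0.125ⁿ ≤ 97/102897.
0.125³ = 0.001953125 is still above 97/102897 but 0.125⁴ = 1/4096 is at or below it, so n = 4.

4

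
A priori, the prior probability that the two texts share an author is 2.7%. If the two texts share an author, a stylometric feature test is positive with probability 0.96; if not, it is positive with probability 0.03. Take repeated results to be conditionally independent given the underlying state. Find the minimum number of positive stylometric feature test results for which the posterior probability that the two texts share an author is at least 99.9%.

4

Prior odds = 0.027/0.973 = 27/973.
Likelihood ratio of a positive = 0.96/0.03 = 32.
Target posterior odds = 0.999/0.001 = 999.
Require 32ⁿ ≥ 999 ÷ (27/973) = 36001.
32³ = 32768 falls short of 36001 but 32⁴ = 1048576 reaches it, so n = 4.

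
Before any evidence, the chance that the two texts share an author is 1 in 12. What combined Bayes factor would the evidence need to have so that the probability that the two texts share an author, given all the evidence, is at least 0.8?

Prior odds = (1/12)/(11/12) = 1/11.
Target odds = 0.8/0.2 = 4.
Required Bayes factor = 4 ÷ (1/11) = 44.

44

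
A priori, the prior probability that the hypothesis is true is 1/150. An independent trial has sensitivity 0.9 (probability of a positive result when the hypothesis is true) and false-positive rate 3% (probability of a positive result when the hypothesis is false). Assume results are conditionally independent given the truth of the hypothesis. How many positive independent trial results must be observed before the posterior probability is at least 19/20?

Prior odds = (1/150)/(149/150) = 1/149.
Likelihood ratio of a positive result = 0.9/0.03 = 30.
Target posterior odds = 0.95/0.05 = 19.
Need (1/149) × 30ⁿ ≥ 19, i.e. 30ⁿ ≥ 2831.
30² = 900 falls short of 2831 but 30³ = 27000 reaches it, so n = 3.

3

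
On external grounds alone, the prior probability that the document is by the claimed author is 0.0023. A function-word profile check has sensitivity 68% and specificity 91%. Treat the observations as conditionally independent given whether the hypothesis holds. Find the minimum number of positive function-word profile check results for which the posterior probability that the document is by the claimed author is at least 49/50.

Prior odds = 0.0023/0.9977 = 23/9977.
False-positive rate = 1 − 0.91 = 0.09; likelihood ratio of a positive = 0.68/0.09 = 68/9.
Target odds: 0.98 ÷ 0.02 = 49.
Require (68/9)ⁿ ≥ 49 ÷ (23/9977) = 488873/23.
(68/9)⁴ = 21381376/6561 falls short of 488873/23 but (68/9)⁵ ≈24622.5 reaches it, so n = 5.

5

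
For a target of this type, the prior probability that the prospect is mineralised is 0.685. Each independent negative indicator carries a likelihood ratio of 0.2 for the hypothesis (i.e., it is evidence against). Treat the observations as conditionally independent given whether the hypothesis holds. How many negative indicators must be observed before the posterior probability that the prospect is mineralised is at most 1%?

4

Prior odds: 0.685 ÷ 0.315 = 137/63.
Likelihood ratio per negative indicator = 0.2.
Target posterior odds = 0.01/0.99 = 1/99.
Need (137/63) × 0.2ⁿ ≤ 1/99, i.e. 0.2ⁿ ≤ 7/1507.
0.2³ = 0.008 is still above 7/1507 but 0.2⁴ = 0.0016 is at or below it, so n = 4.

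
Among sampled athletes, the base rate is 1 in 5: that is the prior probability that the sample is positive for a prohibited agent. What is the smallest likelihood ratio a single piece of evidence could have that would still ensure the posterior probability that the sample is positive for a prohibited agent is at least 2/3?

8

Prior odds = 0.2/0.8 = 0.25.
Target odds = (2/3)/(1/3) = 2.
Required Bayes factor = 2 ÷ 0.25 = 8.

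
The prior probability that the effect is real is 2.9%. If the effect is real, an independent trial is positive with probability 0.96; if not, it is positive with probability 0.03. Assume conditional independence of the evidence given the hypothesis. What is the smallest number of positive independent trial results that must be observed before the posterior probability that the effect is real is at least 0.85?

2

Prior odds: 0.029 ÷ 0.971 = 29/971.
Likelihood ratio of a positive = 0.96/0.03 = 32.
Target odds: 0.85 ÷ 0.15 = 17/3.
Need (29/971) × 32ⁿ ≥ 17/3, i.e. 32ⁿ ≥ 16507/87.
32¹ = 32 falls short of 16507/87 but 32² = 1024 reaches it, so n = 2.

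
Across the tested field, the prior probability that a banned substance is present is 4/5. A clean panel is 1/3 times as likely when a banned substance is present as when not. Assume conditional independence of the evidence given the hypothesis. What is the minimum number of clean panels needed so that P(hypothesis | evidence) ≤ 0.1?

4

Prior odds: 0.8 ÷ 0.2 = 4.
Likelihood ratio per clean panel = 1/3.
Target posterior odds = 0.1/0.9 = 1/9.
Require (1/3)ⁿ ≤ 1/9 ÷ 4 = 1/36.
(1/3)³ = 1/27 is still above 1/36 but (1/3)⁴ = 1/81 is at or below it, so n = 4.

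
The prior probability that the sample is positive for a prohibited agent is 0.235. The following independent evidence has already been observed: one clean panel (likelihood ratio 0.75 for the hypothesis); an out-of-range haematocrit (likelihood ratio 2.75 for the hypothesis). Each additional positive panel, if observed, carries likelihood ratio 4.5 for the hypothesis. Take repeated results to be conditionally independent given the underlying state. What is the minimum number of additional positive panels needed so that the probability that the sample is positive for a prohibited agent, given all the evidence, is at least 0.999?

5

Prior odds = 0.235/0.765 = 47/153.
Combined Bayes factor of the evidence already in hand = 0.75 × 2.75 = 2.0625.
Odds after that evidence = (47/153) × 2.0625 = 517/816.
Target odds = 0.999/0.001 = 999.
Need 4.5ⁿ ≥ 999 ÷ (517/816) = 815184/517.
4.5⁴ = 410.0625 falls short of 815184/517 but 4.5⁵ = 1845.28125 reaches it, so n = 5.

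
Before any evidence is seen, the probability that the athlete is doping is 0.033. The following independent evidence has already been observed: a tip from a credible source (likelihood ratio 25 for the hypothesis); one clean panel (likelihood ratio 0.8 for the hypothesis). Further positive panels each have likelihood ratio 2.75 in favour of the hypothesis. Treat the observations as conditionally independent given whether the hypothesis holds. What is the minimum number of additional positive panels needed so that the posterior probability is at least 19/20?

4

Prior odds = 0.033/0.967 = 33/967.
Combined Bayes factor of the evidence already in hand = 25 × 0.8 = 20.
Odds after that evidence = (33/967) × 20 = 660/967.
Target odds = 0.95/0.05 = 19.
Need 2.75ⁿ ≥ 19 ÷ (660/967) = 18373/660.
2.75³ = 20.796875 falls short of 18373/660 but 2.75⁴ = 57.19140625 reaches it, so n = 4.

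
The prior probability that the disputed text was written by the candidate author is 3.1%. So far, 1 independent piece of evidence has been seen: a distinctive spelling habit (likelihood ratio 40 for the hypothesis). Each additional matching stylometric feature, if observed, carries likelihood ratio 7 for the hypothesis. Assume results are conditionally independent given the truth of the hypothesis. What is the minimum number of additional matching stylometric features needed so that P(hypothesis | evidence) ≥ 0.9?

2

Prior odds = 0.031/0.969 = 31/969.
Bayes factor of the evidence already in hand = 40.
Odds after that evidence = (31/969) × 40 = 1240/969.
Target odds = 0.9/0.1 = 9.
Need 7ⁿ ≥ 9 ÷ (1240/969) = 8721/1240.
7¹ = 7 falls short of 8721/1240 but 7² = 49 reaches it, so n = 2.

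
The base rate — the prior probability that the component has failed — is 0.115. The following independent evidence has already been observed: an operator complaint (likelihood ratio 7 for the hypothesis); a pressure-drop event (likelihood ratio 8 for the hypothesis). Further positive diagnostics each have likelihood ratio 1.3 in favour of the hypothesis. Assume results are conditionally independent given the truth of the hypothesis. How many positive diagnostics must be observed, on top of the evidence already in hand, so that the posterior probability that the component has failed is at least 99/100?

Prior odds = 0.115/0.885 = 23/177.
Combined Bayes factor of the evidence already in hand = 7 × 8 = 56.
Odds after that evidence = (23/177) × 56 = 1288/177.
Target odds = 0.99/0.01 = 99.
Need 1.3ⁿ ≥ 99 ÷ (1288/177) = 17523/1288.
1.3⁹ ≈10.6045 falls short of 17523/1288 but 1.3¹⁰ ≈13.7858 reaches it, so n = 10.

10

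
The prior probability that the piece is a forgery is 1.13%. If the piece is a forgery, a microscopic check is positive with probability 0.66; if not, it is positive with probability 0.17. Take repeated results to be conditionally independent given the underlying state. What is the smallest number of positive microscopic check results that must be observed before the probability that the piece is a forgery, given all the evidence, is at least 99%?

Prior odds = 0.0113/0.9887 = 113/9887.
Likelihood ratio of a positive = 0.66/0.17 = 66/17.
Target odds: 0.99 ÷ 0.01 = 99.
Need (113/9887) × (66/17)ⁿ ≥ 99, i.e. (66/17)ⁿ ≥ 978813/113.
(66/17)⁶ ≈3424.29 falls short of 978813/113 but (66/17)⁷ ≈13294.3 reaches it, so n = 7.

7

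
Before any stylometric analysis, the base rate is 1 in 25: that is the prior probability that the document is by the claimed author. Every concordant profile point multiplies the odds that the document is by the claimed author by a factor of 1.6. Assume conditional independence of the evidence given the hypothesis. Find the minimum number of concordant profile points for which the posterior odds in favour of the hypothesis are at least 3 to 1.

Prior odds: 0.04 ÷ 0.96 = 1/24.
Likelihood ratio per concordant profile point = 1.6.
Target odds = 3.
Require 1.6ⁿ ≥ 3 ÷ (1/24) = 72.
1.6⁹ = 134217728/1953125 falls short of 72 but 1.6¹⁰ ≈109.951 reaches it, so n = 10.

10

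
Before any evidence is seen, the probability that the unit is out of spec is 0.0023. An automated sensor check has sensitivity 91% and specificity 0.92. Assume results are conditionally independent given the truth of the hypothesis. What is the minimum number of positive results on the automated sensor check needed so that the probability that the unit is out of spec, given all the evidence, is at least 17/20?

Prior odds: 0.0023 ÷ 0.9977 = 23/9977.
False-positive rate = 1 − 0.92 = 0.08; likelihood ratio of a positive = 0.91/0.08 = 11.375.
Target odds: 0.85 ÷ 0.15 = 17/3.
Require 11.375ⁿ ≥ 17/3 ÷ (23/9977) = 169609/69.
11.375³ = 753571/512 falls short of 169609/69 but 11.375⁴ = 68574961/4096 reaches it, so n = 4.

4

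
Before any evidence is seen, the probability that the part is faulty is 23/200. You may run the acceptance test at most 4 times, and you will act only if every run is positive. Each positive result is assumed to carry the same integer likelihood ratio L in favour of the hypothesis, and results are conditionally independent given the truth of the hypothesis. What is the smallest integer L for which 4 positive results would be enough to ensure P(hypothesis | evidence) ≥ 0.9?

Prior odds = 0.115/0.885 = 23/177.
Target odds = 0.9/0.1 = 9.
Need L⁴ ≥ 9 ÷ (23/177) = 1593/23.
2⁴ = 16 < 1593/23 ≤ 81 = 3⁴, so L = 3.

3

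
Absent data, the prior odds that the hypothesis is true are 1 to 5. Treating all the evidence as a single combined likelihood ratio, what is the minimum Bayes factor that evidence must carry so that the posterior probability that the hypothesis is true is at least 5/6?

Prior odds = 0.2.
Target odds = (5/6)/(1/6) = 5.
Required Bayes factor = 5 ÷ 0.2 = 25.

25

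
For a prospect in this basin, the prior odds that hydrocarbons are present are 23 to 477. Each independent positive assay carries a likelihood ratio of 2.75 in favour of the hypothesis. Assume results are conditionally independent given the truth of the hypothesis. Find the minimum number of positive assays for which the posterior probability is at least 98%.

Prior odds = 23/477.
Likelihood ratio per positive assay = 2.75.
Target posterior odds = 0.98/0.02 = 49.
Need (23/477) × 2.75ⁿ ≥ 49, i.e. 2.75ⁿ ≥ 23373/23.
2.75⁶ = 1771561/4096 falls short of 23373/23 but 2.75⁷ = 19487171/16384 reaches it, so n = 7.

7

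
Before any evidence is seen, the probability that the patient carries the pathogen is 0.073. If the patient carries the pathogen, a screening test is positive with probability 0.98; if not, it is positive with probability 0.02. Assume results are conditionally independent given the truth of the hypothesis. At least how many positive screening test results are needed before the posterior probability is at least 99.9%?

3

Prior odds = 0.073/0.927 = 73/927.
Likelihood ratio of a positive = 0.98/0.02 = 49.
Target odds: 0.999 ÷ 0.001 = 999.
Need (73/927) × 49ⁿ ≥ 999, i.e. 49ⁿ ≥ 926073/73.
49² = 2401 falls short of 926073/73 but 49³ = 117649 reaches it, so n = 3.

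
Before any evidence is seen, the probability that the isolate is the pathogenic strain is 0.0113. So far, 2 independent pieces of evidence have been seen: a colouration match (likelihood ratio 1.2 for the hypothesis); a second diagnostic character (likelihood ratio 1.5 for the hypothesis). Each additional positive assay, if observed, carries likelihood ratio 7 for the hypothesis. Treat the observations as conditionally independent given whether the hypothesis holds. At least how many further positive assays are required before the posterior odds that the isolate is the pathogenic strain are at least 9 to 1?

Prior odds = 0.0113/0.9887 = 113/9887.
Combined Bayes factor of the evidence already in hand = 1.2 × 1.5 = 1.8.
Odds after that evidence = (113/9887) × 1.8 = 1017/49435.
Target odds = 9.
Need 7ⁿ ≥ 9 ÷ (1017/49435) = 49435/113.
7³ = 343 falls short of 49435/113 but 7⁴ = 2401 reaches it, so n = 4.

4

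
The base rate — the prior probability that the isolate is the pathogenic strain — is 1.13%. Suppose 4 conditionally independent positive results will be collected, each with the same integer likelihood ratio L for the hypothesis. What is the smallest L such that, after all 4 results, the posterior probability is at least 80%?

5

Prior odds = 0.0113/0.9887 = 113/9887.
Target odds = 0.8/0.2 = 4.
Need L⁴ ≥ 4 ÷ (113/9887) = 39548/113.
4⁴ = 256 < 39548/113 ≤ 625 = 5⁴, so L = 5.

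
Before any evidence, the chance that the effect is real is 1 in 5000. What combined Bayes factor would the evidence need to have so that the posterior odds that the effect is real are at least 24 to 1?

Prior odds = 0.0002/0.9998 = 1/4999.
Target odds = 24.
Required Bayes factor = 24 ÷ (1/4999) = 119976.

119976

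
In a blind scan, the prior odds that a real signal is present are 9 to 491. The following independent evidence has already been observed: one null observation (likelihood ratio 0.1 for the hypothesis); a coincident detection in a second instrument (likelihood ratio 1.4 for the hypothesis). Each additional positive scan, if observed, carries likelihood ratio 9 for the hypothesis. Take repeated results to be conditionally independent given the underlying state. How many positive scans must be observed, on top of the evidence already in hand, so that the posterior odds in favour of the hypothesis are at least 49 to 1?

Prior odds = 9/491.
Combined Bayes factor of the evidence already in hand = 0.1 × 1.4 = 0.14.
Odds after that evidence = (9/491) × 0.14 = 63/24550.
Target odds = 49.
Need 9ⁿ ≥ 49 ÷ (63/24550) = 171850/9.
9⁴ = 6561 falls short of 171850/9 but 9⁵ = 59049 reaches it, so n = 5.

5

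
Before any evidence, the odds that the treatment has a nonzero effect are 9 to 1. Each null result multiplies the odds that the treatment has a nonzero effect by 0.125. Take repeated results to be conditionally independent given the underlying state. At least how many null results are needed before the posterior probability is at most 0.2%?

Prior odds = 9.
Likelihood ratio per null result = 0.125.
Target posterior odds = 0.002/0.998 = 1/499.
Require 0.125ⁿ ≤ 1/499 ÷ 9 = 1/4491.
0.125⁴ = 1/4096 is still above 1/4491 but 0.125⁵ = 1/32768 is at or below it, so n = 5.

5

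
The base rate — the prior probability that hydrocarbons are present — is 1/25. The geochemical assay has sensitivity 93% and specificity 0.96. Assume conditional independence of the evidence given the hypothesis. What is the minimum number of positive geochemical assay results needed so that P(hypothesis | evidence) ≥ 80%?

2

Prior odds = 0.04/0.96 = 1/24.
False-positive rate = 1 − 0.96 = 0.04; likelihood ratio of a positive = 0.93/0.04 = 23.25.
Target posterior odds = 0.8/0.2 = 4.
Require 23.25ⁿ ≥ 4 ÷ (1/24) = 96.
23.25¹ = 23.25 falls short of 96 but 23.25² = 540.5625 reaches it, so n = 2.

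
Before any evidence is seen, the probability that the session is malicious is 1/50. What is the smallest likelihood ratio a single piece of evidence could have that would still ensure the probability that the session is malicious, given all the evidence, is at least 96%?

Prior odds = 0.02/0.98 = 1/49.
Target odds = 0.96/0.04 = 24.
Required Bayes factor = 24 ÷ (1/49) = 1176.

1176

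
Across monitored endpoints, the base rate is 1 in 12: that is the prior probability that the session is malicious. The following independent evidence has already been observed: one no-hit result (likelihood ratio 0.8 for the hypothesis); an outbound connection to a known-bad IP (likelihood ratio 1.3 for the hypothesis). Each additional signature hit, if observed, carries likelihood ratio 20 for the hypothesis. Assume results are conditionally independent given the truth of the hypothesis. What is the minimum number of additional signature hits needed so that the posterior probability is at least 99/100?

3

Prior odds = (1/12)/(11/12) = 1/11.
Combined Bayes factor of the evidence already in hand = 0.8 × 1.3 = 1.04.
Odds after that evidence = (1/11) × 1.04 = 26/275.
Target odds = 0.99/0.01 = 99.
Need 20ⁿ ≥ 99 ÷ (26/275) = 27225/26.
20² = 400 falls short of 27225/26 but 20³ = 8000 reaches it, so n = 3.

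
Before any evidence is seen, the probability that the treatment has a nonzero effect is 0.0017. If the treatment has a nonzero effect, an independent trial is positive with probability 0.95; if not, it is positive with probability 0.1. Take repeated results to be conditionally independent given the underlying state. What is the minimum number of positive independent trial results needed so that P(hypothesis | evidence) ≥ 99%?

5

Prior odds: 0.0017 ÷ 0.9983 = 17/9983.
Likelihood ratio of a positive = 0.95/0.1 = 9.5.
Target posterior odds = 0.99/0.01 = 99.
Need (17/9983) × 9.5ⁿ ≥ 99, i.e. 9.5ⁿ ≥ 988317/17.
9.5⁴ = 8145.0625 falls short of 988317/17 but 9.5⁵ = 77378.09375 reaches it, so n = 5.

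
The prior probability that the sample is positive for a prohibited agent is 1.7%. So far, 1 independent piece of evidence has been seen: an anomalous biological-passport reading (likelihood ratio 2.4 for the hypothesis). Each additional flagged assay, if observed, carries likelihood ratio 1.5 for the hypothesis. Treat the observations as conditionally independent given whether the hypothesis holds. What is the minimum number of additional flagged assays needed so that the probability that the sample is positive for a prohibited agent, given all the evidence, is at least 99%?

Prior odds = 0.017/0.983 = 17/983.
Bayes factor of the evidence already in hand = 2.4.
Odds after that evidence = (17/983) × 2.4 = 204/4915.
Target odds = 0.99/0.01 = 99.
Need 1.5ⁿ ≥ 99 ÷ (204/4915) = 162195/68.
1.5¹⁹ ≈2216.84 falls short of 162195/68 but 1.5²⁰ ≈3325.26 reaches it, so n = 20.

20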